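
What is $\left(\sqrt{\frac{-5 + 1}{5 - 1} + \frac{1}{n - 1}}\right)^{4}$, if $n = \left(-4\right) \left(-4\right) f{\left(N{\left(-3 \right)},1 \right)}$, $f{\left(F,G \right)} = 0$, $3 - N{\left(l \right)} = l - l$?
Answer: $4$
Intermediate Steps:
$N{\left(l \right)} = 3$ ($N{\left(l \right)} = 3 - \left(l - l\right) = 3 - 0 = 3 + 0 = 3$)
$n = 0$ ($n = \left(-4\right) \left(-4\right) 0 = 16 \cdot 0 = 0$)
$\left(\sqrt{\frac{-5 + 1}{5 - 1} + \frac{1}{n - 1}}\right)^{4} = \left(\sqrt{\frac{-5 + 1}{5 - 1} + \frac{1}{0 - 1}}\right)^{4} = \left(\sqrt{- \frac{4}{4} + \frac{1}{-1}}\right)^{4} = \left(\sqrt{\left(-4\right) \frac{1}{4} - 1}\right)^{4} = \left(\sqrt{-1 - 1}\right)^{4} = \left(\sqrt{-2}\right)^{4} = \left(i \sqrt{2}\right)^{4} = 4$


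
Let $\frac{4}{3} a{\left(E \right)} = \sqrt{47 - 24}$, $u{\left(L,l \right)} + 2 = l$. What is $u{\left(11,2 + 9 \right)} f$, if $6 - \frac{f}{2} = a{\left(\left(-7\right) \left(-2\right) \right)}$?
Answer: $108 - \frac{27 \sqrt{23}}{2} \approx 43.256$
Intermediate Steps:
$u{\left(L,l \right)} = -2 + l$
$a{\left(E \right)} = \frac{3 \sqrt{23}}{4}$ ($a{\left(E \right)} = \frac{3 \sqrt{47 - 24}}{4} = \frac{3 \sqrt{23}}{4}$)
$f = 12 - \frac{3 \sqrt{23}}{2}$ ($f = 12 - 2 \frac{3 \sqrt{23}}{4} = 12 - \frac{3 \sqrt{23}}{2} \approx 4.8063$)
$u{\left(11,2 + 9 \right)} f = \left(-2 + \left(2 + 9\right)\right) \left(12 - \frac{3 \sqrt{23}}{2}\right) = \left(-2 + 11\right) \left(12 - \frac{3 \sqrt{23}}{2}\right) = 9 \left(12 - \frac{3 \sqrt{23}}{2}\right) = 108 - \frac{27 \sqrt{23}}{2}$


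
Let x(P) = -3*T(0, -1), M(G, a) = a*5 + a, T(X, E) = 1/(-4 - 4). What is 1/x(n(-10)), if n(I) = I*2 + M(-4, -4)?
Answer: 8/3 ≈ 2.6667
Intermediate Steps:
T(X, E) = -⅛ (T(X, E) = 1/(-8) = -⅛)
M(G, a) = 6*a (M(G, a) = 5*a + a = 6*a)
n(I) = -24 + 2*I (n(I) = I*2 + 6*(-4) = 2*I - 24 = -24 + 2*I)
x(P) = 3/8 (x(P) = -3*(-⅛) = 3/8)
1/x(n(-10)) = 1/(3/8) = 8/3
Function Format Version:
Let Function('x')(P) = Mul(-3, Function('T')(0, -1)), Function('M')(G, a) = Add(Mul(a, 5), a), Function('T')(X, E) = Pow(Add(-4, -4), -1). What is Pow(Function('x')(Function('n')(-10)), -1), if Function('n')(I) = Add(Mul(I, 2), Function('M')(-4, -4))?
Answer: Rational(8, 3) ≈ 2.6667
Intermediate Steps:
Function('T')(X, E) = Rational(-1, 8) (Function('T')(X, E) = Pow(-8, -1) = Rational(-1, 8))
Function('M')(G, a) = Mul(6, a) (Function('M')(G, a) = Add(Mul(5, a), a) = Mul(6, a))
Function('n')(I) = Add(-24, Mul(2, I)) (Function('n')(I) = Add(Mul(I, 2), Mul(6, -4)) = Add(Mul(2, I), -24) = Add(-24, Mul(2, I)))
Function('x')(P) = Rational(3, 8) (Function('x')(P) = Mul(-3, Rational(-1, 8)) = Rational(3, 8))
Pow(Function('x')(Function('n')(-10)), -1) = Pow(Rational(3, 8), -1) = Rational(8, 3)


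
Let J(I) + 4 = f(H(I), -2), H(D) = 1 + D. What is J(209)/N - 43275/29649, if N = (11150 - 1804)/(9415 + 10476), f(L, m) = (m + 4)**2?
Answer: -14425/9883 ≈ -1.4596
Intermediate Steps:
f(L, m) = (4 + m)**2
J(I) = 0 (J(I) = -4 + (4 - 2)**2 = -4 + 2**2 = -4 + 4 = 0)
N = 9346/19891 ≈ 0.46986
J(209)/N - 43275/29649 = 0/(9346/19891) - 43275/29649 = 0*(19891/9346) - 43275*1/29649 = 0 - 14425/9883 = -14425/9883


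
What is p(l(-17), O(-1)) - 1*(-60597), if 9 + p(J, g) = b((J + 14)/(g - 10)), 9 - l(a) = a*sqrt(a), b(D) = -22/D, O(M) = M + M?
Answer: 54954328/907 - 748*I*sqrt(17)/907 ≈ 60589.0 - 3.4003*I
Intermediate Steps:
O(M) = 2*M
l(a) = 9 - a**(3/2) (l(a) = 9 - a*sqrt(a) = 9 - a**(3/2))
p(J, g) = -9 - 22*(-10 + g)/(14 + J) (p(J, g) = -9 - 22*(g - 10)/(J + 14) = -9 - 22*(-10 + g)/(14 + J))
p(l(-17), O(-1)) - 1*(-60597) = (94 - 44*(-1) - 9*(9 - (-17)**(3/2)))/(14 + (9 - (-17)**(3/2))) - 1*(-60597) = (94 - 22*(-2) - 9*(9 - (-17)*I*sqrt(17)))/(14 + (9 - (-17)*I*sqrt(17))) + 60597 = (94 + 44 - 9*(9 + 17*I*sqrt(17)))/(14 + (9 + 17*I*sqrt(17))) + 60597 = (94 + 44 + (-81 - 153*I*sqrt(17)))/(23 + 17*I*sqrt(17)) + 60597 = (57 - 153*I*sqrt(17))/(23 + 17*I*sqrt(17)) + 60597 = 60597 + (57 - 153*I*sqrt(17))/(23 + 17*I*sqrt(17))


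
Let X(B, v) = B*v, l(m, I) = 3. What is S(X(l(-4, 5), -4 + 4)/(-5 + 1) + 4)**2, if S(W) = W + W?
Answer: 64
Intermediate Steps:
S(W) = 2*W
S(X(l(-4, 5), -4 + 4)/(-5 + 1) + 4)**2 = (2*((3*(-4 + 4))/(-5 + 1) + 4))**2 = (2*((3*0)/(-4) + 4))**2 = (2*(0*(-1/4) + 4))**2 = (2*(0 + 4))**2 = (2*4)**2 = 8**2 = 64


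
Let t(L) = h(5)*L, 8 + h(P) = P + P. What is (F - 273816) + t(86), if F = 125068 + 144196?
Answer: -4380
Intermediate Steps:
h(P) = -8 + 2*P (h(P) = -8 + (P + P) = -8 + 2*P)
F = 269264
t(L) = 2*L (t(L) = (-8 + 2*5)*L = (-8 + 10)*L = 2*L)
(F - 273816) + t(86) = (269264 - 273816) + 2*86 = -4552 + 172 = -4380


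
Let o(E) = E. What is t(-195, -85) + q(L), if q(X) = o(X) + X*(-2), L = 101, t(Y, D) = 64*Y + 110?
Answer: -12471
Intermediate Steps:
t(Y, D) = 110 + 64*Y
q(X) = -X (q(X) = X + X*(-2) = X - 2*X = -X)
t(-195, -85) + q(L) = (110 + 64*(-195)) - 1*101 = (110 - 12480) - 101 = -12370 - 101 = -12471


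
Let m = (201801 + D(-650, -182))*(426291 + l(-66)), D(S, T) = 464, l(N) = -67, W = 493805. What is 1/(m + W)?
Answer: 1/86210691165 ≈ 1.1599e-11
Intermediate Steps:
m = 86210197360 (m = (201801 + 464)*(426291 - 67) = 202265*426224 = 86210197360)
1/(m + W) = 1/(86210197360 + 493805) = 1/86210691165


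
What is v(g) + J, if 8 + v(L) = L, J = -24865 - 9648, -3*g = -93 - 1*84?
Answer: -34462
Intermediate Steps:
g = 59 (g = -(-93 - 1*84)/3 = -(-93 - 84)/3 = -⅓*(-177) = 59)
J = -34513
v(L) = -8 + L
v(g) + J = (-8 + 59) - 34513 = 51 - 34513 = -34462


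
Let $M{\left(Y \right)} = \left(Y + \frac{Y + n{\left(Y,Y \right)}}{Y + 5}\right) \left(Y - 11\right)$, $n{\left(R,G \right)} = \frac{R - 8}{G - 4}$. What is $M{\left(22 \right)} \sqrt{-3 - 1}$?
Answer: $\frac{122122 i}{243} \approx 502.56 i$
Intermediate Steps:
$n{\left(R,G \right)} = \frac{-8 + R}{-4 + G}$
$M{\left(Y \right)} = \left(-11 + Y\right) \left(Y + \frac{Y + \frac{-8 + Y}{-4 + Y}}{5 + Y}\right)$ ($M{\left(Y \right)} = \left(Y + \frac{Y + \frac{-8 + Y}{-4 + Y}}{Y + 5}\right) \left(Y - 11\right) = \left(Y + \frac{Y + \frac{-8 + Y}{-4 + Y}}{5 + Y}\right) \left(-11 + Y\right) = \left(-11 + Y\right) \left(Y + \frac{Y + \frac{-8 + Y}{-4 + Y}}{5 + Y}\right)$)
$M{\left(22 \right)} \sqrt{-3 - 1} = \frac{88 + 22^{4} - 45 \cdot 22^{2} - 9 \cdot 22^{3} + 245 \cdot 22}{-20 + 22 + 22^{2}} \sqrt{-3 - 1} = \frac{88 + 234256 - 21780 - 95832 + 5390}{-20 + 22 + 484} \sqrt{-4} = \frac{88 + 234256 - 21780 - 95832 + 5390}{486} \cdot 2 i = \frac{1}{486} \cdot 122122 \cdot 2 i = \frac{61061 \cdot 2 i}{243} = \frac{122122 i}{243}$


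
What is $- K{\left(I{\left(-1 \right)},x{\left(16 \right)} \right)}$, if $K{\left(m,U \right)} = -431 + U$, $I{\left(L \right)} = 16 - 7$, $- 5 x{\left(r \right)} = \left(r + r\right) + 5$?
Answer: $\frac{2192}{5} \approx 438.4$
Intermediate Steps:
$x{\left(r \right)} = -1 - \frac{2 r}{5}$ ($x{\left(r \right)} = - \frac{\left(r + r\right) + 5}{5} = - \frac{2 r + 5}{5} = - \frac{5 + 2 r}{5} = -1 - \frac{2 r}{5}$)
$I{\left(L \right)} = 9$ ($I{\left(L \right)} = 16 - 7 = 9$)
$- K{\left(I{\left(-1 \right)},x{\left(16 \right)} \right)} = - (-431 - \frac{37}{5}) = \left(-1\right) \left(- \frac{2192}{5}\right) = \frac{2192}{5}$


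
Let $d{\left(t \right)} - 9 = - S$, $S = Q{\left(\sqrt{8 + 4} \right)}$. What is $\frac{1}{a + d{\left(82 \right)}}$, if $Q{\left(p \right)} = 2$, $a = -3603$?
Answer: $- \frac{1}{3596} \approx -0.00027809$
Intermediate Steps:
$S = 2$
$d{\left(t \right)} = 7$ ($d{\left(t \right)} = 9 - 2 = 7$)
$\frac{1}{a + d{\left(82 \right)}} = \frac{1}{-3603 + 7} = \frac{1}{-3596} = - \frac{1}{3596}$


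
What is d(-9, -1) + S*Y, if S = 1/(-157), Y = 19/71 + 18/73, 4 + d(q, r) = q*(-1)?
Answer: 4065990/813731 ≈ 4.9967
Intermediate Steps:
d(q, r) = -4 - q (d(q, r) = -4 + q*(-1) = -4 - q)
Y = 2665/5183 (Y = 19*(1/71) + 18*(1/73) = 19/71 + 18/73 = 2665/5183 ≈ 0.51418)
S = -1/157 ≈ -0.0063694
d(-9, -1) + S*Y = (-4 - 1*(-9)) - 1/157*2665/5183 = (-4 + 9) - 2665/813731 = 5 - 2665/813731 = 4065990/813731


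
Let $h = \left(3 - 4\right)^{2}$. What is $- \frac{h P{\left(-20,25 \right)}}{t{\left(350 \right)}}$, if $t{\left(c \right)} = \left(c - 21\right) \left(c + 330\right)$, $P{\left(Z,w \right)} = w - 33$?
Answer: $\frac{1}{27965} \approx 3.5759 \cdot 10^{-5}$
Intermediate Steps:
$P{\left(Z,w \right)} = -33 + w$
$t{\left(c \right)} = \left(-21 + c\right) \left(330 + c\right)$
$h = 1$ ($h = \left(-1\right)^{2} = 1$)
$- \frac{h P{\left(-20,25 \right)}}{t{\left(350 \right)}} = - \frac{1 \left(-33 + 25\right)}{-6930 + 350^{2} + 309 \cdot 350} = - \frac{1 \left(-8\right)}{-6930 + 122500 + 108150} = - \frac{-8}{223720} = \left(-1\right) \left(- \frac{1}{27965}\right) = \frac{1}{27965}$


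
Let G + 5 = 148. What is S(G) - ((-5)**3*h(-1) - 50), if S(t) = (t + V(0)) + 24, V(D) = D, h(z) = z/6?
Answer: 1177/6 ≈ 196.17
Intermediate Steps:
h(z) = z/6 (h(z) = z*(1/6) = z/6)
G = 143 (G = -5 + 148 = 143)
S(t) = 24 + t (S(t) = (t + 0) + 24 = t + 24 = 24 + t)
S(G) - ((-5)**3*h(-1) - 50) = (24 + 143) - ((-5)**3*((1/6)*(-1)) - 50) = 167 - (-125*(-1/6) - 50) = 167 - (125/6 - 50) = 167 - 1*(-175/6) = 167 + 175/6 = 1177/6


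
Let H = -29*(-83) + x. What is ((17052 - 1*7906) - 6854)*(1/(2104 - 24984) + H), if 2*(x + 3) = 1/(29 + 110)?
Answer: 4380871832913/795080 ≈ 5.5100e+6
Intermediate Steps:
x = -833/278 (x = -3 + 1/(2*(29 + 110)) = -3 + (½)/139 = -3 + (½)*(1/139) = -3 + 1/278 = -833/278 ≈ -2.9964)
H = 668313/278 (H = -29*(-83) - 833/278 = 2407 - 833/278 = 668313/278 ≈ 2404.0)
((17052 - 1*7906) - 6854)*(1/(2104 - 24984) + H) = ((17052 - 1*7906) - 6854)*(1/(2104 - 24984) + 668313/278) = ((17052 - 7906) - 6854)*(1/(-22880) + 668313/278) = (9146 - 6854)*(-1/22880 + 668313/278) = 2292*(7645500581/3180320) = 4380871832913/795080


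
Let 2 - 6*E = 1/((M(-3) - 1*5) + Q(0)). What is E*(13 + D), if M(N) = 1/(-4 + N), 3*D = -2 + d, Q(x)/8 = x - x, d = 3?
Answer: 395/81 ≈ 4.8765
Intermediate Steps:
Q(x) = 0 (Q(x) = 8*(x - x) = 8*0 = 0)
D = 1/3 (D = (-2 + 3)/3 = (1/3)*1 = 1/3 ≈ 0.33333)
E = 79/216 (E = 1/3 - 1/(6*((1/(-4 - 3) - 1*5) + 0)) = 1/3 - 1/(6*((1/(-7) - 5) + 0)) = 1/3 - 1/(6*((-1/7 - 5) + 0)) = 1/3 - 1/(6*(-36/7 + 0)) = 1/3 - 1/(6*(-36/7)) = 1/3 - 1/6*(-7/36) = 1/3 + 7/216 = 79/216 ≈ 0.36574)
E*(13 + D) = 79*(13 + 1/3)/216 = (79/216)*(40/3) = 395/81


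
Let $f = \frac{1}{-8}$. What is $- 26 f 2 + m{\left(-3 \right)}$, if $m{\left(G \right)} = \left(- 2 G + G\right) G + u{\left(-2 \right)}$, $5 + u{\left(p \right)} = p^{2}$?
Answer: $- \frac{7}{2} \approx -3.5$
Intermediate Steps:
$f = - \frac{1}{8} \approx -0.125$
$u{\left(p \right)} = -5 + p^{2}$
$m{\left(G \right)} = -1 - G^{2}$ ($m{\left(G \right)} = \left(- 2 G + G\right) G - \left(5 - \left(-2\right)^{2}\right) = - G G + \left(-5 + 4\right) = - G^{2} - 1 = -1 - G^{2}$)
$- 26 f 2 + m{\left(-3 \right)} = - 26 \left(\left(- \frac{1}{8}\right) 2\right) - 10 = \left(-26\right) \left(- \frac{1}{4}\right) - 10 = \frac{13}{2} - 10 = - \frac{7}{2}$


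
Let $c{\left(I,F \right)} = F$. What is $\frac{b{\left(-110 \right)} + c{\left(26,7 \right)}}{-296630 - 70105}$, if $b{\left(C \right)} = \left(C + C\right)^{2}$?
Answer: $- \frac{48407}{366735} \approx -0.13199$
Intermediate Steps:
$b{\left(C \right)} = 4 C^{2}$ ($b{\left(C \right)} = \left(2 C\right)^{2} = 4 C^{2}$)
$\frac{b{\left(-110 \right)} + c{\left(26,7 \right)}}{-296630 - 70105} = \frac{4 \left(-110\right)^{2} + 7}{-296630 - 70105} = \frac{4 \cdot 12100 + 7}{-366735} = \left(48400 + 7\right) \left(- \frac{1}{366735}\right) = 48407 \left(- \frac{1}{366735}\right) = - \frac{48407}{366735}$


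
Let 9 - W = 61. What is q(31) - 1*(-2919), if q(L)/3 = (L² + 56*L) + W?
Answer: 10854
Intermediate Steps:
W = -52 (W = 9 - 1*61 = 9 - 61 = -52)
q(L) = -156 + 3*L² + 168*L (q(L) = 3*((L² + 56*L) - 52) = 3*(-52 + L² + 56*L) = -156 + 3*L² + 168*L)
q(31) - 1*(-2919) = (-156 + 3*31² + 168*31) - 1*(-2919) = (-156 + 3*961 + 5208) + 2919 = (-156 + 2883 + 5208) + 2919 = 7935 + 2919 = 10854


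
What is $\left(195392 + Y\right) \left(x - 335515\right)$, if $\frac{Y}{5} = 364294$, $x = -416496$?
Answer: $-1516702409482$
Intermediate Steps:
$Y = 1821470$ ($Y = 5 \cdot 364294 = 1821470$)
$\left(195392 + Y\right) \left(x - 335515\right) = \left(195392 + 1821470\right) \left(-416496 - 335515\right) = 2016862 \left(-752011\right) = -1516702409482$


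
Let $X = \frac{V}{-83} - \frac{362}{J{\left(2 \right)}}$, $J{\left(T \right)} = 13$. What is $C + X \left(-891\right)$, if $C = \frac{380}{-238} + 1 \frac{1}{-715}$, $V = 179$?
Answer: $\frac{188774939508}{7062055} \approx 26731.0$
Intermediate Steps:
$C = - \frac{135969}{85085}$ ($C = 380 \left(- \frac{1}{238}\right) + 1 \left(- \frac{1}{715}\right) = - \frac{190}{119} - \frac{1}{715} = - \frac{135969}{85085} \approx -1.598$)
$X = - \frac{32373}{1079}$ ($X = \frac{179}{-83} - \frac{362}{13} = 179 \left(- \frac{1}{83}\right) - \frac{362}{13} = - \frac{179}{83} - \frac{362}{13} = - \frac{32373}{1079} \approx -30.003$)
$C + X \left(-891\right) = - \frac{135969}{85085} - - \frac{28844343}{1079} = - \frac{135969}{85085} + \frac{28844343}{1079} = \frac{188774939508}{7062055}$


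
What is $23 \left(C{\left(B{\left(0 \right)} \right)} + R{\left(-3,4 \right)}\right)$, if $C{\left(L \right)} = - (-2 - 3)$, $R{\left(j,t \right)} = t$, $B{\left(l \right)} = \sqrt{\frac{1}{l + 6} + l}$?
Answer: $207$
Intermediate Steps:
$B{\left(l \right)} = \sqrt{l + \frac{1}{6 + l}}$ ($B{\left(l \right)} = \sqrt{\frac{1}{6 + l} + l} = \sqrt{l + \frac{1}{6 + l}}$)
$C{\left(L \right)} = 5$ ($C{\left(L \right)} = - (-2 - 3) = \left(-1\right) \left(-5\right) = 5$)
$23 \left(C{\left(B{\left(0 \right)} \right)} + R{\left(-3,4 \right)}\right) = 23 \left(5 + 4\right) = 23 \cdot 9 = 207$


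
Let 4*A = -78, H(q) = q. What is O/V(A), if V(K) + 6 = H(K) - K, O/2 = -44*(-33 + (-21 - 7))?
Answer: -2684/3 ≈ -894.67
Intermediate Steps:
A = -39/2 (A = (¼)*(-78) = -39/2 ≈ -19.500)
O = 5368 (O = 2*(-44*(-33 + (-21 - 7))) = 2*(-44*(-33 - 28)) = 2*(-44*(-61)) = 2*2684 = 5368)
V(K) = -6 (V(K) = -6 + (K - K) = -6 + 0 = -6)
O/V(A) = 5368/(-6) = 5368*(-⅙) = -2684/3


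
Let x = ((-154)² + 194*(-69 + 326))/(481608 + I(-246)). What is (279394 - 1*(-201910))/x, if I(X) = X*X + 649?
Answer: 130619407996/36787 ≈ 3.5507e+6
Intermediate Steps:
I(X) = 649 + X² (I(X) = X² + 649 = 649 + X²)
x = 73574/542773 (x = ((-154)² + 194*(-69 + 326))/(481608 + (649 + (-246)²)) = (23716 + 194*257)/(481608 + (649 + 60516)) = (23716 + 49858)/(481608 + 61165) = 73574/542773 ≈ 0.13555)
(279394 - 1*(-201910))/x = (279394 - 1*(-201910))/(73574/542773) = (279394 + 201910)*(542773/73574) = 481304*(542773/73574) = 130619407996/36787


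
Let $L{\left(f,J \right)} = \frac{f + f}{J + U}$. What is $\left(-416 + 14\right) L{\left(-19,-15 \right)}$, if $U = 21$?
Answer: $2546$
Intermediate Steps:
$L{\left(f,J \right)} = \frac{2 f}{21 + J}$ ($L{\left(f,J \right)} = \frac{f + f}{J + 21} = \frac{2 f}{21 + J}$)
$\left(-416 + 14\right) L{\left(-19,-15 \right)} = \left(-416 + 14\right) 2 \left(-19\right) \frac{1}{21 - 15} = - 402 \cdot 2 \left(-19\right) \frac{1}{6} = \left(-402\right) \left(- \frac{19}{3}\right) = 2546$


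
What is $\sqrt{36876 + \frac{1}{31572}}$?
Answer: $\frac{\sqrt{1021046437021}}{5262} \approx 192.03$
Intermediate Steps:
$\sqrt{36876 + \frac{1}{31572}} = \sqrt{\frac{1164249073}{31572}} = \frac{\sqrt{1021046437021}}{5262}$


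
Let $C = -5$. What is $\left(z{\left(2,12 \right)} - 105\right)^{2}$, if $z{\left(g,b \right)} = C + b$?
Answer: $9604$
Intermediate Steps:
$z{\left(g,b \right)} = -5 + b$
$\left(z{\left(2,12 \right)} - 105\right)^{2} = \left(\left(-5 + 12\right) - 105\right)^{2} = \left(7 - 105\right)^{2} = \left(-98\right)^{2} = 9604$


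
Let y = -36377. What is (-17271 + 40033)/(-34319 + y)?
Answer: -11381/35348 ≈ -0.32197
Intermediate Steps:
(-17271 + 40033)/(-34319 + y) = (-17271 + 40033)/(-34319 - 36377) = 22762/(-70696) = 22762*(-1/70696) = -11381/35348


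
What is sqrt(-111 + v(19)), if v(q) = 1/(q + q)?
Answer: I*sqrt(160246)/38 ≈ 10.534*I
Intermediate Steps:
v(q) = 1/(2*q)
sqrt(-111 + v(19)) = sqrt(-111 + (1/2)/19) = sqrt(-111 + (1/2)*(1/19)) = sqrt(-111 + 1/38) = sqrt(-4217/38) = I*sqrt(160246)/38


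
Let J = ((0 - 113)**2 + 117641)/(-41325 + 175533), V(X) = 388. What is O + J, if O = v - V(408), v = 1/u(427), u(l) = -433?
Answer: -1249508195/3228448 ≈ -387.03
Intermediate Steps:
v = -1/433 (v = 1/(-433) = -1/433 ≈ -0.0023095)
O = -168005/433 (O = -1/433 - 1*388 = -1/433 - 388 = -168005/433 ≈ -388.00)
J = 7245/7456 (J = ((-113)**2 + 117641)/134208 = (12769 + 117641)*(1/134208) = 130410*(1/134208) = 7245/7456 ≈ 0.97170)
O + J = -168005/433 + 7245/7456 = -1249508195/3228448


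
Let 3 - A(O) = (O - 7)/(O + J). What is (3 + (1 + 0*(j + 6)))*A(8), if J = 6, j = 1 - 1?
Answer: 82/7 ≈ 11.714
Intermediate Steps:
j = 0
A(O) = 3 - (-7 + O)/(6 + O) (A(O) = 3 - (O - 7)/(O + 6) = 3 - (-7 + O)/(6 + O))
(3 + (1 + 0*(j + 6)))*A(8) = (3 + (1 + 0*(0 + 6)))*((25 + 2*8)/(6 + 8)) = (3 + (1 + 0*6))*((25 + 16)/14) = (3 + (1 + 0))*((1/14)*41) = (3 + 1)*(41/14) = 4*(41/14) = 82/7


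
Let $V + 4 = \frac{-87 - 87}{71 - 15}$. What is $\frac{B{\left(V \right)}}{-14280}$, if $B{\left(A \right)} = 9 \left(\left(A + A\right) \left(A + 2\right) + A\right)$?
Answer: $- \frac{77013}{1865920} \approx -0.041273$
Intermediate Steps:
$V = - \frac{199}{28}$ ($V = -4 + \frac{-87 - 87}{71 - 15} = -4 - \frac{174}{56} = -4 - \frac{87}{28} = - \frac{199}{28} \approx -7.1071$)
$B{\left(A \right)} = 9 A + 18 A \left(2 + A\right)$ ($B{\left(A \right)} = 9 \left(2 A \left(2 + A\right) + A\right) = 9 \left(A + 2 A \left(2 + A\right)\right) = 9 A + 18 A \left(2 + A\right)$)
$\frac{B{\left(V \right)}}{-14280} = \frac{9 \left(- \frac{199}{28}\right) \left(5 + 2 \left(- \frac{199}{28}\right)\right)}{-14280} = 9 \left(- \frac{199}{28}\right) \left(5 - \frac{199}{14}\right) \left(- \frac{1}{14280}\right) = 9 \left(- \frac{199}{28}\right) \left(- \frac{129}{14}\right) \left(- \frac{1}{14280}\right) = \frac{231039}{392} \left(- \frac{1}{14280}\right) = - \frac{77013}{1865920}$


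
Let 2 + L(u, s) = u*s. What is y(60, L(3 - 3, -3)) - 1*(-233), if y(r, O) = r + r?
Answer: 353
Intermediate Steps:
L(u, s) = -2 + s*u (L(u, s) = -2 + u*s = -2 + s*u)
y(r, O) = 2*r
y(60, L(3 - 3, -3)) - 1*(-233) = 2*60 - 1*(-233) = 120 + 233 = 353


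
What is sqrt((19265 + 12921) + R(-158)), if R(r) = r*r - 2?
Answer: 2*sqrt(14287) ≈ 239.06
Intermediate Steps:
R(r) = -2 + r**2 (R(r) = r**2 - 2 = -2 + r**2)
sqrt((19265 + 12921) + R(-158)) = sqrt((19265 + 12921) + (-2 + (-158)**2)) = sqrt(32186 + (-2 + 24964)) = sqrt(32186 + 24962) = sqrt(57148) = 2*sqrt(14287)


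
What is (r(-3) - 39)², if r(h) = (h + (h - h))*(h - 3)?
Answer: 441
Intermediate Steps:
r(h) = h*(-3 + h) (r(h) = (h + 0)*(-3 + h) = h*(-3 + h))
(r(-3) - 39)² = (-3*(-3 - 3) - 39)² = (-3*(-6) - 39)² = (18 - 39)² = (-21)² = 441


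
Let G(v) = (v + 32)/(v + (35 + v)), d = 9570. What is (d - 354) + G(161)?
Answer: 3290305/357 ≈ 9216.5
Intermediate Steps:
G(v) = (32 + v)/(35 + 2*v)
(d - 354) + G(161) = (9570 - 354) + (32 + 161)/(35 + 2*161) = 9216 + 193/(35 + 322) = 9216 + 193/357 = 3290305/357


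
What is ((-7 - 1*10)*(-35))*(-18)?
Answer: -10710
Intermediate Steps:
((-7 - 1*10)*(-35))*(-18) = ((-7 - 10)*(-35))*(-18) = -17*(-35)*(-18) = 595*(-18) = -10710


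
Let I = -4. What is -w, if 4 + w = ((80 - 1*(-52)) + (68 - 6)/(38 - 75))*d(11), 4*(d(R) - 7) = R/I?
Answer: -242327/296 ≈ -818.67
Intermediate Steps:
d(R) = 7 - R/16 (d(R) = 7 + (R/(-4))/4 = 7 + (R*(-¼))/4 = 7 + (-R/4)/4 = 7 - R/16)
w = 242327/296 (w = -4 + ((80 - 1*(-52)) + (68 - 6)/(38 - 75))*(7 - 1/16*11) = -4 + ((80 + 52) + 62/(-37))*(7 - 11/16) = -4 + (132 + 62*(-1/37))*(101/16) = -4 + (132 - 62/37)*(101/16) = -4 + (4822/37)*(101/16) = -4 + 243511/296 = 242327/296 ≈ 818.67)
-w = -1*242327/296 = -242327/296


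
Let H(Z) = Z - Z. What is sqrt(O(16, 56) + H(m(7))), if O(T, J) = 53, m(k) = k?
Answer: sqrt(53) ≈ 7.2801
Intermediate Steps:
H(Z) = 0
sqrt(O(16, 56) + H(m(7))) = sqrt(53 + 0) = sqrt(53)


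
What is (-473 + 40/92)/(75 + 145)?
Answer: -10869/5060 ≈ -2.1480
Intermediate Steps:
(-473 + 40/92)/(75 + 145) = (-473 + 40*(1/92))/220 = (-473 + 10/23)*(1/220) = -10869/23*1/220 = -10869/5060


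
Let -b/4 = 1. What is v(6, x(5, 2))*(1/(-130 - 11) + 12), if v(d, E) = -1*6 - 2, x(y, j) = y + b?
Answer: -13528/141 ≈ -95.943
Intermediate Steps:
b = -4 (b = -4*1 = -4)
x(y, j) = -4 + y (x(y, j) = y - 4 = -4 + y)
v(d, E) = -8 (v(d, E) = -6 - 2 = -8)
v(6, x(5, 2))*(1/(-130 - 11) + 12) = -8*(1/(-130 - 11) + 12) = -8*(1/(-141) + 12) = -8*(-1/141 + 12) = -8*1691/141 = -13528/141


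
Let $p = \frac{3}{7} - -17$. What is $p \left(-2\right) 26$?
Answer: $- \frac{6344}{7} \approx -906.29$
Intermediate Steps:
$p = \frac{122}{7}$ ($p = 3 \cdot \frac{1}{7} + 17 = \frac{3}{7} + 17 = \frac{122}{7} \approx 17.429$)
$p \left(-2\right) 26 = \frac{122}{7} \left(-2\right) 26 = \left(- \frac{244}{7}\right) 26 = - \frac{6344}{7}$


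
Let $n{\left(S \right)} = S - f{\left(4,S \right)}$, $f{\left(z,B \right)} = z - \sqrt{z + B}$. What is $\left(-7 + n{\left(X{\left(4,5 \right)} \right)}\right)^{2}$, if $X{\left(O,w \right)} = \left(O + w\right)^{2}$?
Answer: $\left(70 + \sqrt{85}\right)^{2} \approx 6275.7$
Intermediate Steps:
$f{\left(z,B \right)} = z - \sqrt{B + z}$
$n{\left(S \right)} = -4 + S + \sqrt{4 + S}$ ($n{\left(S \right)} = S - \left(4 - \sqrt{S + 4}\right) = S - \left(4 - \sqrt{4 + S}\right) = S + \left(-4 + \sqrt{4 + S}\right) = -4 + S + \sqrt{4 + S}$)
$\left(-7 + n{\left(X{\left(4,5 \right)} \right)}\right)^{2} = \left(-7 + \left(-4 + \left(4 + 5\right)^{2} + \sqrt{4 + \left(4 + 5\right)^{2}}\right)\right)^{2} = \left(-7 + \left(-4 + 9^{2} + \sqrt{4 + 9^{2}}\right)\right)^{2} = \left(-7 + \left(-4 + 81 + \sqrt{4 + 81}\right)\right)^{2} = \left(-7 + \left(-4 + 81 + \sqrt{85}\right)\right)^{2} = \left(-7 + \left(77 + \sqrt{85}\right)\right)^{2} = \left(70 + \sqrt{85}\right)^{2}$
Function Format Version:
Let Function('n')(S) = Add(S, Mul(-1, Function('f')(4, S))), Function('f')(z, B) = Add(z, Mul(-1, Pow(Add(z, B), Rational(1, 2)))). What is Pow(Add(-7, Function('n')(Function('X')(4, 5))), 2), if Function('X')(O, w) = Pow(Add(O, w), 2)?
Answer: Pow(Add(70, Pow(85, Rational(1, 2))), 2) ≈ 6275.7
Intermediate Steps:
Function('f')(z, B) = Add(z, Mul(-1, Pow(Add(B, z), Rational(1, 2))))
Function('n')(S) = Add(-4, S, Pow(Add(4, S), Rational(1, 2))) (Function('n')(S) = Add(S, Mul(-1, Add(4, Mul(-1, Pow(Add(S, 4), Rational(1, 2)))))) = Add(S, Mul(-1, Add(4, Mul(-1, Pow(Add(4, S), Rational(1, 2)))))) = Add(S, Add(-4, Pow(Add(4, S), Rational(1, 2)))) = Add(-4, S, Pow(Add(4, S), Rational(1, 2))))
Pow(Add(-7, Function('n')(Function('X')(4, 5))), 2) = Pow(Add(-7, Add(-4, Pow(Add(4, 5), 2), Pow(Add(4, Pow(Add(4, 5), 2)), Rational(1, 2)))), 2) = Pow(Add(-7, Add(-4, Pow(9, 2), Pow(Add(4, Pow(9, 2)), Rational(1, 2)))), 2) = Pow(Add(-7, Add(-4, 81, Pow(Add(4, 81), Rational(1, 2)))), 2) = Pow(Add(-7, Add(-4, 81, Pow(85, Rational(1, 2)))), 2) = Pow(Add(-7, Add(77, Pow(85, Rational(1, 2)))), 2) = Pow(Add(70, Pow(85, Rational(1, 2))), 2)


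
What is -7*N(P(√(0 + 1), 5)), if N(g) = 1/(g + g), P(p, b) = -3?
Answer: 7/6 ≈ 1.1667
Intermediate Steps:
N(g) = 1/(2*g)
-7*N(P(√(0 + 1), 5)) = -7/(2*(-3)) = -7*(-1)/(2*3) = -7*(-⅙) = 7/6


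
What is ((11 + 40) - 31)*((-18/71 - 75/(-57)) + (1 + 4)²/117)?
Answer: 4027720/157833 ≈ 25.519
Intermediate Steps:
((11 + 40) - 31)*((-18/71 - 75/(-57)) + (1 + 4)²/117) = (51 - 31)*((-18*1/71 - 75*(-1/57)) + 5²*(1/117)) = 20*((-18/71 + 25/19) + 25*(1/117)) = 20*(1433/1349 + 25/117) = 20*(201386/157833) = 4027720/157833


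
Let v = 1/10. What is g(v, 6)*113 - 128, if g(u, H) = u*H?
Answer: -301/5 ≈ -60.200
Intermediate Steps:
v = 1/10 ≈ 0.10000
g(u, H) = H*u
g(v, 6)*113 - 128 = (6*(1/10))*113 - 128 = (3/5)*113 - 128 = 339/5 - 128 = -301/5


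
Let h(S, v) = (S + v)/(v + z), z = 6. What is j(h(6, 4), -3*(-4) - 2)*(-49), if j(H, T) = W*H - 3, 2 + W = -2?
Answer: 343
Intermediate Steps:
W = -4 (W = -2 - 2 = -4)
h(S, v) = (S + v)/(6 + v) (h(S, v) = (S + v)/(v + 6) = (S + v)/(6 + v))
j(H, T) = -3 - 4*H (j(H, T) = -4*H - 3 = -3 - 4*H)
j(h(6, 4), -3*(-4) - 2)*(-49) = (-3 - 4*(6 + 4)/(6 + 4))*(-49) = (-3 - 4*10/10)*(-49) = (-3 - 2*10/5)*(-49) = (-3 - 4*1)*(-49) = (-3 - 4)*(-49) = -7*(-49) = 343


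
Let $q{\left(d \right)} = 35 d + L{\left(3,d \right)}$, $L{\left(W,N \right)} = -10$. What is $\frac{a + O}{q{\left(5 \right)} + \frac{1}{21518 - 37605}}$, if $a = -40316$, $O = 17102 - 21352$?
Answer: $- \frac{358466621}{1327177} \approx -270.1$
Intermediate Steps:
$O = -4250$
$q{\left(d \right)} = -10 + 35 d$ ($q{\left(d \right)} = 35 d - 10 = -10 + 35 d$)
$\frac{a + O}{q{\left(5 \right)} + \frac{1}{21518 - 37605}} = \frac{-40316 - 4250}{\left(-10 + 35 \cdot 5\right) + \frac{1}{21518 - 37605}} = - \frac{44566}{\left(-10 + 175\right) + \frac{1}{-16087}} = - \frac{44566}{165 - \frac{1}{16087}} = - \frac{44566}{\frac{2654354}{16087}} = \left(-44566\right) \frac{16087}{2654354} = - \frac{358466621}{1327177}$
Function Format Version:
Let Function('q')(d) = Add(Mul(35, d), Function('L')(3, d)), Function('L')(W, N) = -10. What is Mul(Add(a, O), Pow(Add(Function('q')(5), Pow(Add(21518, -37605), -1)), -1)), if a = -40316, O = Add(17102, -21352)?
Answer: Rational(-358466621, 1327177) ≈ -270.10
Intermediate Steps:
O = -4250
Function('q')(d) = Add(-10, Mul(35, d)) (Function('q')(d) = Add(Mul(35, d), -10) = Add(-10, Mul(35, d)))
Mul(Add(a, O), Pow(Add(Function('q')(5), Pow(Add(21518, -37605), -1)), -1)) = Mul(Add(-40316, -4250), Pow(Add(Add(-10, Mul(35, 5)), Pow(Add(21518, -37605), -1)), -1)) = Mul(-44566, Pow(Add(Add(-10, 175), Pow(-16087, -1)), -1)) = Mul(-44566, Pow(Add(165, Rational(-1, 16087)), -1)) = Mul(-44566, Pow(Rational(2654354, 16087), -1)) = Mul(-44566, Rational(16087, 2654354)) = Rational(-358466621, 1327177)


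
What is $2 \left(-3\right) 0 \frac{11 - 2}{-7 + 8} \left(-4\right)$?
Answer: $0$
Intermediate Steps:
$2 \left(-3\right) 0 \frac{11 - 2}{-7 + 8} \left(-4\right) = \left(-6\right) 0 \cdot \frac{9}{1} \left(-4\right) = 0 \cdot 9 \cdot 1 \left(-4\right) = 0 \cdot 9 \left(-4\right) = 0 \left(-4\right) = 0$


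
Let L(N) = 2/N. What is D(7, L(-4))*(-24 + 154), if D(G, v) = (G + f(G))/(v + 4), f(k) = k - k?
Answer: 260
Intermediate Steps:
f(k) = 0
D(G, v) = G/(4 + v) (D(G, v) = (G + 0)/(v + 4) = G/(4 + v))
D(7, L(-4))*(-24 + 154) = (7/(4 + 2/(-4)))*(-24 + 154) = (7/(4 + 2*(-¼)))*130 = (7/(4 - ½))*130 = (7/(7/2))*130 = (7*(2/7))*130 = 2*130 = 260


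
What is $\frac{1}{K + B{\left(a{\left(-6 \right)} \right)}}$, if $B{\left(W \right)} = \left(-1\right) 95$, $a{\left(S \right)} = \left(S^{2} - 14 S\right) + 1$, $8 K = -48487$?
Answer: $- \frac{8}{49247} \approx -0.00016245$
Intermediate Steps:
$K = - \frac{48487}{8}$ ($K = \frac{1}{8} \left(-48487\right) = - \frac{48487}{8} \approx -6060.9$)
$a{\left(S \right)} = 1 + S^{2} - 14 S$
$B{\left(W \right)} = -95$
$\frac{1}{K + B{\left(a{\left(-6 \right)} \right)}} = \frac{1}{- \frac{48487}{8} - 95} = \frac{1}{- \frac{49247}{8}} = - \frac{8}{49247}$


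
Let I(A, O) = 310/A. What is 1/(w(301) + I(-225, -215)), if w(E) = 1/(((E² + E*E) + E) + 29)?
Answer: -8168940/11254939 ≈ -0.72581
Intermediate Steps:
w(E) = 1/(29 + E + 2*E²) (w(E) = 1/(((E² + E²) + E) + 29) = 1/((2*E² + E) + 29) = 1/((E + 2*E²) + 29) = 1/(29 + E + 2*E²))
1/(w(301) + I(-225, -215)) = 1/(1/(29 + 301 + 2*301²) + 310/(-225)) = 1/(1/(29 + 301 + 2*90601) + 310*(-1/225)) = 1/(1/(29 + 301 + 181202) - 62/45) = 1/(1/181532 - 62/45) = 1/(-11254939/8168940) = -8168940/11254939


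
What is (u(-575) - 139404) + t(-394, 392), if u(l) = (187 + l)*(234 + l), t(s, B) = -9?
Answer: -7105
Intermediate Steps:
(u(-575) - 139404) + t(-394, 392) = ((43758 + (-575)**2 + 421*(-575)) - 139404) - 9 = ((43758 + 330625 - 242075) - 139404) - 9 = (132308 - 139404) - 9 = -7096 - 9 = -7105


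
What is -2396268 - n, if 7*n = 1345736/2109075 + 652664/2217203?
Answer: -78438798682139636308/32733731920575 ≈ -2.3963e+6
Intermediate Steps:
n = 4360287222208/32733731920575 (n = (1345736/2109075 + 652664/2217203)/7 = (1/7)*(4360287222208/4676247417225) = 4360287222208/32733731920575 ≈ 0.13320)
-2396268 - n = -2396268 - 1*4360287222208/32733731920575 = -2396268 - 4360287222208/32733731920575 = -78438798682139636308/32733731920575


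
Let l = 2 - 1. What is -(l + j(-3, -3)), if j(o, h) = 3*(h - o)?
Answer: -1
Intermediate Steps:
l = 1
j(o, h) = -3*o + 3*h
-(l + j(-3, -3)) = -(1 + (-3*(-3) + 3*(-3))) = -(1 + (9 - 9)) = -(1 + 0) = -1*1 = -1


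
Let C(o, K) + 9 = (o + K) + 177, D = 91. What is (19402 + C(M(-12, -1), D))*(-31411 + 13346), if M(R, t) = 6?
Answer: -355284355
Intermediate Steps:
C(o, K) = 168 + K + o (C(o, K) = -9 + ((o + K) + 177) = -9 + ((K + o) + 177) = -9 + (177 + K + o) = 168 + K + o)
(19402 + C(M(-12, -1), D))*(-31411 + 13346) = (19402 + (168 + 91 + 6))*(-31411 + 13346) = (19402 + 265)*(-18065) = 19667*(-18065) = -355284355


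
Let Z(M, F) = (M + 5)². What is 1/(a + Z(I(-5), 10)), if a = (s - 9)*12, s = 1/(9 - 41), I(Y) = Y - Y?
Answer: -8/667 ≈ -0.011994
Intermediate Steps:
I(Y) = 0
s = -1/32 (s = 1/(-32) = -1/32 ≈ -0.031250)
Z(M, F) = (5 + M)²
a = -867/8 (a = (-1/32 - 9)*12 = -289/32*12 = -867/8 ≈ -108.38)
1/(a + Z(I(-5), 10)) = 1/(-867/8 + (5 + 0)²) = 1/(-867/8 + 5²) = 1/(-867/8 + 25) = 1/(-667/8) = -8/667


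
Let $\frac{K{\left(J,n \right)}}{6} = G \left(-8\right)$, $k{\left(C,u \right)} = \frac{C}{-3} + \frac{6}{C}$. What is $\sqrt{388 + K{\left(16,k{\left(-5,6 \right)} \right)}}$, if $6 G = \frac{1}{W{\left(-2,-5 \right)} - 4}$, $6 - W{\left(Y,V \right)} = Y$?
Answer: $\sqrt{386} \approx 19.647$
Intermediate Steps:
$W{\left(Y,V \right)} = 6 - Y$
$G = \frac{1}{24}$ ($G = \frac{1}{6 \left(\left(6 - -2\right) - 4\right)} = \frac{1}{6 \left(\left(6 + 2\right) - 4\right)} = \frac{1}{6 \left(8 - 4\right)} = \frac{1}{6 \cdot 4} = \frac{1}{6} \cdot \frac{1}{4} = \frac{1}{24} \approx 0.041667$)
$k{\left(C,u \right)} = \frac{6}{C} - \frac{C}{3}$ ($k{\left(C,u \right)} = C \left(- \frac{1}{3}\right) + \frac{6}{C} = - \frac{C}{3} + \frac{6}{C} = \frac{6}{C} - \frac{C}{3}$)
$K{\left(J,n \right)} = -2$ ($K{\left(J,n \right)} = 6 \cdot \frac{1}{24} \left(-8\right) = 6 \left(- \frac{1}{3}\right) = -2$)
$\sqrt{388 + K{\left(16,k{\left(-5,6 \right)} \right)}} = \sqrt{388 - 2} = \sqrt{386}$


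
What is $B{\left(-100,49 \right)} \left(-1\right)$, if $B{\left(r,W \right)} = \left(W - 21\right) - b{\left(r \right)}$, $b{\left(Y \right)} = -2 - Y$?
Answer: $70$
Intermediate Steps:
$B{\left(r,W \right)} = -19 + W + r$ ($B{\left(r,W \right)} = \left(W - 21\right) - \left(-2 - r\right) = \left(-21 + W\right) + \left(2 + r\right) = -19 + W + r$)
$B{\left(-100,49 \right)} \left(-1\right) = \left(-19 + 49 - 100\right) \left(-1\right) = \left(-70\right) \left(-1\right) = 70$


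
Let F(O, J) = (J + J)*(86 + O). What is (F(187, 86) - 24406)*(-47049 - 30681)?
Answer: -1752811500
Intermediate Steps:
F(O, J) = 2*J*(86 + O) (F(O, J) = (2*J)*(86 + O) = 2*J*(86 + O))
(F(187, 86) - 24406)*(-47049 - 30681) = (2*86*(86 + 187) - 24406)*(-47049 - 30681) = (2*86*273 - 24406)*(-77730) = (46956 - 24406)*(-77730) = 22550*(-77730) = -1752811500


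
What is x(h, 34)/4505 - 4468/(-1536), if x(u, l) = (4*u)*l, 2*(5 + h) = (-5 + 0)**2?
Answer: 63809/20352 ≈ 3.1353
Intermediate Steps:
h = 15/2 (h = -5 + (-5 + 0)**2/2 = -5 + (1/2)*(-5)**2 = -5 + (1/2)*25 = -5 + 25/2 = 15/2 ≈ 7.5000)
x(u, l) = 4*l*u
x(h, 34)/4505 - 4468/(-1536) = (4*34*(15/2))/4505 - 4468/(-1536) = 1020*(1/4505) - 4468*(-1/1536) = 12/53 + 1117/384 = 63809/20352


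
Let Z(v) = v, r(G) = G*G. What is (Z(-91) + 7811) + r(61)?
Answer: 11441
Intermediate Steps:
r(G) = G**2
(Z(-91) + 7811) + r(61) = (-91 + 7811) + 61**2 = 7720 + 3721 = 11441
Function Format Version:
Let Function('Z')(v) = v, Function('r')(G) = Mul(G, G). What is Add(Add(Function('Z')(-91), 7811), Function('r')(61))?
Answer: 11441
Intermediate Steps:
Function('r')(G) = Pow(G, 2)
Add(Add(Function('Z')(-91), 7811), Function('r')(61)) = Add(Add(-91, 7811), Pow(61, 2)) = Add(7720, 3721) = 11441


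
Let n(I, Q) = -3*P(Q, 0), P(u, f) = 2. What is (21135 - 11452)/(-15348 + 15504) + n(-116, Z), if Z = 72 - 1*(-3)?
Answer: 8747/156 ≈ 56.070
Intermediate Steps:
Z = 75 (Z = 72 + 3 = 75)
n(I, Q) = -6 (n(I, Q) = -3*2 = -6)
(21135 - 11452)/(-15348 + 15504) + n(-116, Z) = (21135 - 11452)/(-15348 + 15504) - 6 = 9683/156 - 6 = 8747/156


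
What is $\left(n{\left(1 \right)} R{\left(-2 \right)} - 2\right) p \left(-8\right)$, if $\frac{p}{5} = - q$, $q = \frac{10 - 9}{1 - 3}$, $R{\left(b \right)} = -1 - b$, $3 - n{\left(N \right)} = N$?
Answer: $0$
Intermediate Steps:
$n{\left(N \right)} = 3 - N$
$q = - \frac{1}{2}$ ($q = 1 \frac{1}{-2} = 1 \left(- \frac{1}{2}\right) = - \frac{1}{2} \approx -0.5$)
$p = \frac{5}{2}$ ($p = 5 \left(\left(-1\right) \left(- \frac{1}{2}\right)\right) = 5 \cdot \frac{1}{2} = \frac{5}{2} \approx 2.5$)
$\left(n{\left(1 \right)} R{\left(-2 \right)} - 2\right) p \left(-8\right) = \left(\left(3 - 1\right) \left(-1 - -2\right) - 2\right) \frac{5}{2} \left(-8\right) = \left(\left(3 - 1\right) \left(-1 + 2\right) - 2\right) \frac{5}{2} \left(-8\right) = \left(2 \cdot 1 - 2\right) \frac{5}{2} \left(-8\right) = \left(2 - 2\right) \frac{5}{2} \left(-8\right) = 0 \cdot \frac{5}{2} \left(-8\right) = 0 \left(-8\right) = 0$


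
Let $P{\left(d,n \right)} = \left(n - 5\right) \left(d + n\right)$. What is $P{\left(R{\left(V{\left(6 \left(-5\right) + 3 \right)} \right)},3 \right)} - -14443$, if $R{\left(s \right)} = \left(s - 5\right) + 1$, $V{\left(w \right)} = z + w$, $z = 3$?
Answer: $14493$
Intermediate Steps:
$V{\left(w \right)} = 3 + w$
$R{\left(s \right)} = -4 + s$ ($R{\left(s \right)} = \left(-5 + s\right) + 1 = -4 + s$)
$P{\left(d,n \right)} = \left(-5 + n\right) \left(d + n\right)$
$P{\left(R{\left(V{\left(6 \left(-5\right) + 3 \right)} \right)},3 \right)} - -14443 = \left(3^{2} - 5 \left(-4 + \left(3 + \left(6 \left(-5\right) + 3\right)\right)\right) - 15 + \left(-4 + \left(3 + \left(6 \left(-5\right) + 3\right)\right)\right) 3\right) - -14443 = \left(9 - 5 \left(-4 + \left(3 + \left(-30 + 3\right)\right)\right) - 15 + \left(-4 + \left(3 + \left(-30 + 3\right)\right)\right) 3\right) + 14443 = \left(9 - 5 \left(-4 + \left(3 - 27\right)\right) - 15 + \left(-4 + \left(3 - 27\right)\right) 3\right) + 14443 = \left(9 - 5 \left(-4 - 24\right) - 15 + \left(-4 - 24\right) 3\right) + 14443 = \left(9 - -140 - 15 - 84\right) + 14443 = \left(9 + 140 - 15 - 84\right) + 14443 = 50 + 14443 = 14493$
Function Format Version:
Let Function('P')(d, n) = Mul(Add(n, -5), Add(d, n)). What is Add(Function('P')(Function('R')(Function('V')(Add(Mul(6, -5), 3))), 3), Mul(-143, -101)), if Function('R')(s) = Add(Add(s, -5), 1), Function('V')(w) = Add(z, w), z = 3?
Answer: 14493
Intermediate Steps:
Function('V')(w) = Add(3, w)
Function('R')(s) = Add(-4, s) (Function('R')(s) = Add(Add(-5, s), 1) = Add(-4, s))
Function('P')(d, n) = Mul(Add(-5, n), Add(d, n))
Add(Function('P')(Function('R')(Function('V')(Add(Mul(6, -5), 3))), 3), Mul(-143, -101)) = Add(Add(Pow(3, 2), Mul(-5, Add(-4, Add(3, Add(Mul(6, -5), 3)))), Mul(-5, 3), Mul(Add(-4, Add(3, Add(Mul(6, -5), 3))), 3)), Mul(-143, -101)) = Add(Add(9, Mul(-5, Add(-4, Add(3, Add(-30, 3)))), -15, Mul(Add(-4, Add(3, Add(-30, 3))), 3)), 14443) = Add(Add(9, Mul(-5, Add(-4, Add(3, -27))), -15, Mul(Add(-4, Add(3, -27)), 3)), 14443) = Add(Add(9, Mul(-5, Add(-4, -24)), -15, Mul(Add(-4, -24), 3)), 14443) = Add(Add(9, Mul(-5, -28), -15, Mul(-28, 3)), 14443) = Add(Add(9, 140, -15, -84), 14443) = Add(50, 14443) = 14493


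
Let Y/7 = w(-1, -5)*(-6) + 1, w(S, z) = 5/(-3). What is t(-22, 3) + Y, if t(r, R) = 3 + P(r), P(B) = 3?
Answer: 83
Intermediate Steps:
w(S, z) = -5/3 (w(S, z) = 5*(-1/3) = -5/3)
t(r, R) = 6 (t(r, R) = 3 + 3 = 6)
Y = 77 (Y = 7*(-5/3*(-6) + 1) = 7*(10 + 1) = 7*11 = 77)
t(-22, 3) + Y = 6 + 77 = 83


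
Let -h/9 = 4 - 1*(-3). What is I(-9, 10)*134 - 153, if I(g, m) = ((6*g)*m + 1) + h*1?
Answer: -80821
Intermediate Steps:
h = -63 (h = -9*(4 - 1*(-3)) = -9*(4 + 3) = -9*7 = -63)
I(g, m) = -62 + 6*g*m (I(g, m) = ((6*g)*m + 1) - 63*1 = (6*g*m + 1) - 63 = (1 + 6*g*m) - 63 = -62 + 6*g*m)
I(-9, 10)*134 - 153 = (-62 + 6*(-9)*10)*134 - 153 = (-62 - 540)*134 - 153 = -602*134 - 153 = -80668 - 153 = -80821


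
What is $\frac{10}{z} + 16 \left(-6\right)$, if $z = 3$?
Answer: $- \frac{278}{3} \approx -92.667$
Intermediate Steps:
$\frac{10}{z} + 16 \left(-6\right) = \frac{10}{3} + 16 \left(-6\right) = 10 \cdot \frac{1}{3} - 96 = \frac{10}{3} - 96 = - \frac{278}{3}$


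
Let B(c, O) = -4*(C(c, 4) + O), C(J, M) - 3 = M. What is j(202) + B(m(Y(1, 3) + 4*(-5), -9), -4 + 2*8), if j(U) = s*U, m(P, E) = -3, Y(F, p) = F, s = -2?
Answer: -480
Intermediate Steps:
C(J, M) = 3 + M
j(U) = -2*U
B(c, O) = -28 - 4*O (B(c, O) = -4*((3 + 4) + O) = -4*(7 + O) = -28 - 4*O)
j(202) + B(m(Y(1, 3) + 4*(-5), -9), -4 + 2*8) = -2*202 + (-28 - 4*(-4 + 2*8)) = -404 + (-28 - 4*(-4 + 16)) = -404 + (-28 - 4*12) = -404 + (-28 - 48) = -404 - 76 = -480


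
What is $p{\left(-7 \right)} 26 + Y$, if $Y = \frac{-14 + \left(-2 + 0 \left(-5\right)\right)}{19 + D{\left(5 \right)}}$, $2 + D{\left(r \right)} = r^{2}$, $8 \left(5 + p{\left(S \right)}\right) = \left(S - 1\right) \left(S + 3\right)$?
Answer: $- \frac{554}{21} \approx -26.381$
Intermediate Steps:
$p{\left(S \right)} = -5 + \frac{\left(-1 + S\right) \left(3 + S\right)}{8}$ ($p{\left(S \right)} = -5 + \frac{\left(S - 1\right) \left(S + 3\right)}{8} = -5 + \frac{\left(-1 + S\right) \left(3 + S\right)}{8}$)
$D{\left(r \right)} = -2 + r^{2}$
$Y = - \frac{8}{21}$ ($Y = \frac{-14 + \left(-2 + 0 \left(-5\right)\right)}{19 - \left(2 - 5^{2}\right)} = \frac{-14 + \left(-2 + 0\right)}{19 + \left(-2 + 25\right)} = \frac{-14 - 2}{19 + 23} = - \frac{16}{42} = \left(-16\right) \frac{1}{42} = - \frac{8}{21} \approx -0.38095$)
$p{\left(-7 \right)} 26 + Y = \left(- \frac{43}{8} + \frac{1}{4} \left(-7\right) + \frac{\left(-7\right)^{2}}{8}\right) 26 - \frac{8}{21} = \left(- \frac{43}{8} - \frac{7}{4} + \frac{1}{8} \cdot 49\right) 26 - \frac{8}{21} = \left(- \frac{43}{8} - \frac{7}{4} + \frac{49}{8}\right) 26 - \frac{8}{21} = \left(-1\right) 26 - \frac{8}{21} = -26 - \frac{8}{21} = - \frac{554}{21}$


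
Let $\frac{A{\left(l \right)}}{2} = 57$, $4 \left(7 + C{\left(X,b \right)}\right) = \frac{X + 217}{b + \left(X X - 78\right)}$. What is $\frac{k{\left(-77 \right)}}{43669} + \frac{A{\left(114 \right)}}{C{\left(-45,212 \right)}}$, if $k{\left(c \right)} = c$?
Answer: $- \frac{5374618342}{329045915} \approx -16.334$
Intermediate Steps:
$C{\left(X,b \right)} = -7 + \frac{217 + X}{4 \left(-78 + b + X^{2}\right)}$ ($C{\left(X,b \right)} = -7 + \frac{\left(X + 217\right) \frac{1}{b + \left(X X - 78\right)}}{4} = -7 + \frac{\left(217 + X\right) \frac{1}{b + \left(X^{2} - 78\right)}}{4} = -7 + \frac{\left(217 + X\right) \frac{1}{b + \left(-78 + X^{2}\right)}}{4} = -7 + \frac{\left(217 + X\right) \frac{1}{-78 + b + X^{2}}}{4} = -7 + \frac{\frac{1}{-78 + b + X^{2}} \left(217 + X\right)}{4} = -7 + \frac{217 + X}{4 \left(-78 + b + X^{2}\right)}$)
$A{\left(l \right)} = 114$ ($A{\left(l \right)} = 2 \cdot 57 = 114$)
$\frac{k{\left(-77 \right)}}{43669} + \frac{A{\left(114 \right)}}{C{\left(-45,212 \right)}} = - \frac{77}{43669} + \frac{114}{\frac{1}{4} \frac{1}{-78 + 212 + \left(-45\right)^{2}} \left(2401 - 45 - 5936 - 28 \left(-45\right)^{2}\right)} = \left(-77\right) \frac{1}{43669} + \frac{114}{\frac{1}{4} \frac{1}{-78 + 212 + 2025} \left(2401 - 45 - 5936 - 56700\right)} = - \frac{77}{43669} + \frac{114}{\frac{1}{4} \cdot \frac{1}{2159} \left(2401 - 45 - 5936 - 56700\right)} = - \frac{77}{43669} + \frac{114}{\frac{1}{4} \cdot \frac{1}{2159} \left(-60280\right)} = - \frac{77}{43669} + \frac{114}{- \frac{15070}{2159}} = - \frac{77}{43669} + 114 \left(- \frac{2159}{15070}\right) = - \frac{77}{43669} - \frac{123063}{7535} = - \frac{5374618342}{329045915}$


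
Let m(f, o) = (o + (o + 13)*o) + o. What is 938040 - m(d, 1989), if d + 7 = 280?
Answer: -3047916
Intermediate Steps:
d = 273 (d = -7 + 280 = 273)
m(f, o) = 2*o + o*(13 + o) (m(f, o) = (o + (13 + o)*o) + o = (o + o*(13 + o)) + o = 2*o + o*(13 + o))
938040 - m(d, 1989) = 938040 - 1989*(15 + 1989) = 938040 - 1989*2004 = 938040 - 1*3985956 = 938040 - 3985956 = -3047916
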